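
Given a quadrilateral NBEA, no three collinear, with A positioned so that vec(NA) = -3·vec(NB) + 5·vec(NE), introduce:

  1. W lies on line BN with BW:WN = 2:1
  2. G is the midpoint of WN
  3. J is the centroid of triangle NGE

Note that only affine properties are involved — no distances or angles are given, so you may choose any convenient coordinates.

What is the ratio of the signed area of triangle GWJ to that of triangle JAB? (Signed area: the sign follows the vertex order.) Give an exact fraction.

Set N = (0, 0), B = (1, 0), E = (0, 1), A = (-3, 5); any affine frame gives the same invariant.
1. W lies on line BN with BW:WN = 2:1 ⇒ W = (1/3, 0)
2. G is the midpoint of WN ⇒ G = (1/6, 0)
3. J is the centroid of triangle NGE ⇒ J = (1/18, 1/3)
2·[GWJ] = 1/18, 2·[JAB] = -61/18
[GWJ]:[JAB] = 1/18:-61/18 = -1/61

[GWJ]:[JAB] = -1/61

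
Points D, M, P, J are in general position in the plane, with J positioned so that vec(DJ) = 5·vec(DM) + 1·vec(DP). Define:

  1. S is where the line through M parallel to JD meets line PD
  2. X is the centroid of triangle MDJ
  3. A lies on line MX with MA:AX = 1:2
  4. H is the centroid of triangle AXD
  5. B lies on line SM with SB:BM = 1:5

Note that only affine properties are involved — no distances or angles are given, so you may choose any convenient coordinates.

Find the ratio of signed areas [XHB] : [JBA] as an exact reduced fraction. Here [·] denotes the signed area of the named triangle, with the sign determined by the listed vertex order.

[XHB]:[JBA] = 17/3

Assign D = (0, 0), M = (1, 0), P = (0, 1), J = (5, 1) — the answer is frame-independent, so this choice is without loss of generality.
1. S is where the line through M parallel to JD meets line PD ⇒ S = (0, -1/5)
2. X is the centroid of triangle MDJ ⇒ X = (2, 1/3)
3. A lies on line MX with MA:AX = 1:2 ⇒ A = (4/3, 1/9)
4. H is the centroid of triangle AXD ⇒ H = (10/9, 4/27)
5. B lies on line SM with SB:BM = 1:5 ⇒ B = (1/6, -1/6)
2·[XHB] = 17/162, 2·[JBA] = 1/54
[XHB]:[JBA] = 17/162:1/54 = 17/3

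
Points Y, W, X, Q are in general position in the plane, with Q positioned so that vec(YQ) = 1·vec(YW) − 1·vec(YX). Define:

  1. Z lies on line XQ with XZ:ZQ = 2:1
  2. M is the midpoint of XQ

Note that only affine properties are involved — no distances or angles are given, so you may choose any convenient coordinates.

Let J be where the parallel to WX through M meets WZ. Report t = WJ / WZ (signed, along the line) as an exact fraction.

t = 3/4

Work in coordinates with Y = (0, 0), W = (1, 0), X = (0, 1), Q = (1, -1).
1. Z lies on line XQ with XZ:ZQ = 2:1 ⇒ Z = (2/3, -1/3)
2. M is the midpoint of XQ ⇒ M = (1/2, 0)
through M parallel to WX: direction (-1, 1); meets WZ at J = (3/4, -1/4)
J = W + t·(Z−W) with t = 3/4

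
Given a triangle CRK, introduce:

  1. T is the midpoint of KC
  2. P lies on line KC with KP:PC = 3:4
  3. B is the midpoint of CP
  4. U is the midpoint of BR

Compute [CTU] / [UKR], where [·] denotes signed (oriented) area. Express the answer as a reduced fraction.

[CTU]:[UKR] = 7/10

Assign C = (0, 0), R = (1, 0), K = (0, 1) — the answer is frame-independent, so this choice is without loss of generality.
1. T is the midpoint of KC ⇒ T = (0, 1/2)
2. P lies on line KC with KP:PC = 3:4 ⇒ P = (0, 4/7)
3. B is the midpoint of CP ⇒ B = (0, 2/7)
4. U is the midpoint of BR ⇒ U = (1/2, 1/7)
2·[CTU] = -1/4, 2·[UKR] = -5/14
[CTU]:[UKR] = -1/4:-5/14 = 7/10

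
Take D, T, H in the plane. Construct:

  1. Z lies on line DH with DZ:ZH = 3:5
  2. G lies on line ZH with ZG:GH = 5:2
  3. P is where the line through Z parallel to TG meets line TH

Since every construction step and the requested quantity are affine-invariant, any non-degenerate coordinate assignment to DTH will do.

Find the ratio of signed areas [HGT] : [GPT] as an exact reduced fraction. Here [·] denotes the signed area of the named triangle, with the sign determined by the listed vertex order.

[HGT]:[GPT] = 2/5

Assign D = (0, 0), T = (1, 0), H = (0, 1) — the answer is frame-independent, so this choice is without loss of generality.
1. Z lies on line DH with DZ:ZH = 3:5 ⇒ Z = (0, 3/8)
2. G lies on line ZH with ZG:GH = 5:2 ⇒ G = (0, 23/28)
3. P is where the line through Z parallel to TG meets line TH ⇒ P = (7/2, -5/2)
2·[HGT] = 5/28, 2·[GPT] = 25/56
[HGT]:[GPT] = 5/28:25/56 = 2/5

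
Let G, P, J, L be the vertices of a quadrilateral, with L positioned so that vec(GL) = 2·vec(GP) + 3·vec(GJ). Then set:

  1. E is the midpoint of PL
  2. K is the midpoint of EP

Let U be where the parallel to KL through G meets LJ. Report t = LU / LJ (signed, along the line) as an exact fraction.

Assign G = (0, 0), P = (1, 0), J = (0, 1), L = (2, 3) — the answer is frame-independent, so this choice is without loss of generality.
1. E is the midpoint of PL ⇒ E = (3/2, 3/2)
2. K is the midpoint of EP ⇒ K = (5/4, 3/4)
through G parallel to KL: direction (3/4, 9/4); meets LJ at U = (1/2, 3/2)
U = L + t·(J−L) with t = 3/4

t = 3/4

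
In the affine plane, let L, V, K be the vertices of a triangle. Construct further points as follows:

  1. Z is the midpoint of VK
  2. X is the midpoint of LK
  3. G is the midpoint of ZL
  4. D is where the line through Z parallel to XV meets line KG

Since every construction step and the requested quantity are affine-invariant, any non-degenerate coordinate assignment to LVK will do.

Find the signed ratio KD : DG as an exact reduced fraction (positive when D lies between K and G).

Choose coordinates L = (0, 0), V = (1, 0), K = (0, 1).
1. Z is the midpoint of VK ⇒ Z = (1/2, 1/2)
2. X is the midpoint of LK ⇒ X = (0, 1/2)
3. G is the midpoint of ZL ⇒ G = (1/4, 1/4)
4. D is where the line through Z parallel to XV meets line KG ⇒ D = (1/10, 7/10)
D = K + t·(G−K) with t = 2/5, so KD:DG = t:(1−t) = 2/5:3/5

KD:DG = 2/3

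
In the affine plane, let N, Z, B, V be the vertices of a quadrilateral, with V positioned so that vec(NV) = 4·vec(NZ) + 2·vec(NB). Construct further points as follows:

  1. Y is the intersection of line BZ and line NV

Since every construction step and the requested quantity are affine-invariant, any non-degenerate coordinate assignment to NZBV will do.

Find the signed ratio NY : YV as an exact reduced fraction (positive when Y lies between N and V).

NY:YV = 1/5

Choose coordinates N = (0, 0), Z = (1, 0), B = (0, 1), V = (4, 2).
1. Y is the intersection of line BZ and line NV ⇒ Y = (2/3, 1/3)
Y = N + t·(V−N) with t = 1/6, so NY:YV = t:(1−t) = 1/6:5/6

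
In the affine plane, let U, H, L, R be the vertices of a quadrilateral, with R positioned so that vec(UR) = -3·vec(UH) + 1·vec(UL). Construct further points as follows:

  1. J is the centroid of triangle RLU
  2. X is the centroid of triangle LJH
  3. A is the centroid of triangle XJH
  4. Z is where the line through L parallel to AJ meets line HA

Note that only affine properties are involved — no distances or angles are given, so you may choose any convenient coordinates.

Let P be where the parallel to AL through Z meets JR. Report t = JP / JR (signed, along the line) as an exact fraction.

Assign U = (0, 0), H = (1, 0), L = (0, 1), R = (-3, 1) — the answer is frame-independent, so this choice is without loss of generality.
1. J is the centroid of triangle RLU ⇒ J = (-1, 2/3)
2. X is the centroid of triangle LJH ⇒ X = (0, 5/9)
3. A is the centroid of triangle XJH ⇒ A = (0, 11/27)
4. Z is where the line through L parallel to AJ meets line HA ⇒ Z = (-4, 55/27)
through Z parallel to AL: direction (0, 16/27); meets JR at P = (-4, 7/6)
P = J + t·(R−J) with t = 3/2

t = 3/2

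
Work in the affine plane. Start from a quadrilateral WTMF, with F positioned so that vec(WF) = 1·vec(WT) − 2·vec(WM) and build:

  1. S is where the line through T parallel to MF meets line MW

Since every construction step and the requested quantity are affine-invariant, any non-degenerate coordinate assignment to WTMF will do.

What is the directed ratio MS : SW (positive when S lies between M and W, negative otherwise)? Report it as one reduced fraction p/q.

MS:SW = -2/3

Set W = (0, 0), T = (1, 0), M = (0, 1), F = (1, -2); any affine frame gives the same invariant.
1. S is where the line through T parallel to MF meets line MW ⇒ S = (0, 3)
S = M + t·(W−M) with t = -2, so MS:SW = t:(1−t) = -2:3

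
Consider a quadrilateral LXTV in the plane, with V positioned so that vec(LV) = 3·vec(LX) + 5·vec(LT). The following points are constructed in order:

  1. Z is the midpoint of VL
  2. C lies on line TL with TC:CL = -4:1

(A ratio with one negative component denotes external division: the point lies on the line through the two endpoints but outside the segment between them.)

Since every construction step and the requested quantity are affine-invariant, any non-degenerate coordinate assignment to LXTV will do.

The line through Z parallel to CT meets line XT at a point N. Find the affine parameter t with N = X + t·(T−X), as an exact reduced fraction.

Work in coordinates with L = (0, 0), X = (1, 0), T = (0, 1), V = (3, 5).
1. Z is the midpoint of VL ⇒ Z = (3/2, 5/2)
2. C lies on line TL with TC:CL = -4:1 ⇒ C = (0, -1/3)
through Z parallel to CT: direction (0, 4/3); meets XT at N = (3/2, -1/2)
N = X + t·(T−X) with t = -1/2

t = -1/2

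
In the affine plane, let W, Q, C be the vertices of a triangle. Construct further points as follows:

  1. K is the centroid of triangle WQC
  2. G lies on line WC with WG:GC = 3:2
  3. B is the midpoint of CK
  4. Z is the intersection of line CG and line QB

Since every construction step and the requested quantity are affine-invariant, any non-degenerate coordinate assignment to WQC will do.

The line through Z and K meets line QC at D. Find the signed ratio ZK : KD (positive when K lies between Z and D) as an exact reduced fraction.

Set W = (0, 0), Q = (1, 0), C = (0, 1); any affine frame gives the same invariant.
1. K is the centroid of triangle WQC ⇒ K = (1/3, 1/3)
2. G lies on line WC with WG:GC = 3:2 ⇒ G = (0, 3/5)
3. B is the midpoint of CK ⇒ B = (1/6, 2/3)
4. Z is the intersection of line CG and line QB ⇒ Z = (0, 4/5)
line ZK meets QC at D = (-1/2, 3/2)
K = Z + t·(D−Z) with t = -2/3, so ZK:KD = -2/3:5/3

ZK:KD = -2/5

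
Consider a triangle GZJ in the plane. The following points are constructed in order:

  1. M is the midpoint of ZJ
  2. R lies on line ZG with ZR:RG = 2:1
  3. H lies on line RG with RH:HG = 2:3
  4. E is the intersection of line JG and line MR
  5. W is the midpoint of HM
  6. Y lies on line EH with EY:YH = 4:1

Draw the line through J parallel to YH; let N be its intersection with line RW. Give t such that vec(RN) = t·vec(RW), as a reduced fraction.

t = 16

Choose coordinates G = (0, 0), Z = (1, 0), J = (0, 1).
1. M is the midpoint of ZJ ⇒ M = (1/2, 1/2)
2. R lies on line ZG with ZR:RG = 2:1 ⇒ R = (1/3, 0)
3. H lies on line RG with RH:HG = 2:3 ⇒ H = (1/5, 0)
4. E is the intersection of line JG and line MR ⇒ E = (0, -1)
5. W is the midpoint of HM ⇒ W = (7/20, 1/4)
6. Y lies on line EH with EY:YH = 4:1 ⇒ Y = (4/25, -1/5)
through J parallel to YH: direction (1/25, 1/5); meets RW at N = (3/5, 4)
N = R + t·(W−R) with t = 16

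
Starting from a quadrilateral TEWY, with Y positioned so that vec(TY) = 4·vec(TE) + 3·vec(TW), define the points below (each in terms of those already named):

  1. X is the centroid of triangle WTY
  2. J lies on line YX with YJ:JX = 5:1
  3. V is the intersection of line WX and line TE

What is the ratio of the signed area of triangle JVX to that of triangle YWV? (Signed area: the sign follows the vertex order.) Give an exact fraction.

[JVX]:[YWV] = -2/9

Set T = (0, 0), E = (1, 0), W = (0, 1), Y = (4, 3); any affine frame gives the same invariant.
1. X is the centroid of triangle WTY ⇒ X = (4/3, 4/3)
2. J lies on line YX with YJ:JX = 5:1 ⇒ J = (16/9, 29/18)
3. V is the intersection of line WX and line TE ⇒ V = (-4, 0)
2·[JVX] = 8/9, 2·[YWV] = -4
[JVX]:[YWV] = 8/9:-4 = -2/9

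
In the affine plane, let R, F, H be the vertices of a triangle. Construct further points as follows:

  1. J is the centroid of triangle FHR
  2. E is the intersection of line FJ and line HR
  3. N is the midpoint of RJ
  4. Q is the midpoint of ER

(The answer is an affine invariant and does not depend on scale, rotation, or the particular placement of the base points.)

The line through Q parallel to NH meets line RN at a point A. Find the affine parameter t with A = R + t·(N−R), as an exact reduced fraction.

Assign R = (0, 0), F = (1, 0), H = (0, 1) — the answer is frame-independent, so this choice is without loss of generality.
1. J is the centroid of triangle FHR ⇒ J = (1/3, 1/3)
2. E is the intersection of line FJ and line HR ⇒ E = (0, 1/2)
3. N is the midpoint of RJ ⇒ N = (1/6, 1/6)
4. Q is the midpoint of ER ⇒ Q = (0, 1/4)
through Q parallel to NH: direction (-1/6, 5/6); meets RN at A = (1/24, 1/24)
A = R + t·(N−R) with t = 1/4

t = 1/4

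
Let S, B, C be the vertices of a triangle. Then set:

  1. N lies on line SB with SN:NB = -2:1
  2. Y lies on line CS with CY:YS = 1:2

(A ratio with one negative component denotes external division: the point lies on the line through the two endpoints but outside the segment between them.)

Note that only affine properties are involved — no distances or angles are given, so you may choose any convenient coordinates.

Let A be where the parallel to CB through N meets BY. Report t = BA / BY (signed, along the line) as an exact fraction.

Assign S = (0, 0), B = (1, 0), C = (0, 1) — the answer is frame-independent, so this choice is without loss of generality.
1. N lies on line SB with SN:NB = -2:1 ⇒ N = (2, 0)
2. Y lies on line CS with CY:YS = 1:2 ⇒ Y = (0, 2/3)
through N parallel to CB: direction (1, -1); meets BY at A = (4, -2)
A = B + t·(Y−B) with t = -3

t = -3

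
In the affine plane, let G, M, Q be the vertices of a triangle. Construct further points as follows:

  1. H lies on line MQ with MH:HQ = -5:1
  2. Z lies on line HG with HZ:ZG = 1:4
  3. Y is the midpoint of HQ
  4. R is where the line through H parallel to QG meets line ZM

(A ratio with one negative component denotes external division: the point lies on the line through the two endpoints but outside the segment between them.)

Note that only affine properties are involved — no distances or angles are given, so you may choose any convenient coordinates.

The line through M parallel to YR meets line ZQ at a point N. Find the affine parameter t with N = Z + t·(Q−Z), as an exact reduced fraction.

Assign G = (0, 0), M = (1, 0), Q = (0, 1) — the answer is frame-independent, so this choice is without loss of generality.
1. H lies on line MQ with MH:HQ = -5:1 ⇒ H = (-1/4, 5/4)
2. Z lies on line HG with HZ:ZG = 1:4 ⇒ Z = (-1/5, 1)
3. Y is the midpoint of HQ ⇒ Y = (-1/8, 9/8)
4. R is where the line through H parallel to QG meets line ZM ⇒ R = (-1/4, 25/24)
through M parallel to YR: direction (-1/8, -1/12); meets ZQ at N = (5/2, 1)
N = Z + t·(Q−Z) with t = 27/2

t = 27/2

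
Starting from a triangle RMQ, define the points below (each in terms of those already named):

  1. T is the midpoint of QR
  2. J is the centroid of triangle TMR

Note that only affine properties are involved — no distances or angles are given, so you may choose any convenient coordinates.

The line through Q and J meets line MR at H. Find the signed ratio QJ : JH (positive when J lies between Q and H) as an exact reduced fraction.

Work in coordinates with R = (0, 0), M = (1, 0), Q = (0, 1).
1. T is the midpoint of QR ⇒ T = (0, 1/2)
2. J is the centroid of triangle TMR ⇒ J = (1/3, 1/6)
line QJ meets MR at H = (2/5, 0)
J = Q + t·(H−Q) with t = 5/6, so QJ:JH = 5/6:1/6

QJ:JH = 5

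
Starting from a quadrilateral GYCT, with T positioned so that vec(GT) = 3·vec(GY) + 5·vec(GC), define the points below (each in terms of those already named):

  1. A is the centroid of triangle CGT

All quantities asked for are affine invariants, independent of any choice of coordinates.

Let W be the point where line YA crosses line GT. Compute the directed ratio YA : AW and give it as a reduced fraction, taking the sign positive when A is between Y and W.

Set G = (0, 0), Y = (1, 0), C = (0, 1), T = (3, 5); any affine frame gives the same invariant.
1. A is the centroid of triangle CGT ⇒ A = (1, 2)
line YA meets GT at W = (1, 5/3)
A = Y + t·(W−Y) with t = 6/5, so YA:AW = 6/5:-1/5

YA:AW = -6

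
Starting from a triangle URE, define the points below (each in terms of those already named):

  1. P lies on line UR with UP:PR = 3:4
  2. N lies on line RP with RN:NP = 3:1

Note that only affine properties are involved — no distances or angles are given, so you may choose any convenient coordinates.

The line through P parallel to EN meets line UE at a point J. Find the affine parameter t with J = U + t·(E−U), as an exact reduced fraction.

t = 3/4

Choose coordinates U = (0, 0), R = (1, 0), E = (0, 1).
1. P lies on line UR with UP:PR = 3:4 ⇒ P = (3/7, 0)
2. N lies on line RP with RN:NP = 3:1 ⇒ N = (4/7, 0)
through P parallel to EN: direction (4/7, -1); meets UE at J = (0, 3/4)
J = U + t·(E−U) with t = 3/4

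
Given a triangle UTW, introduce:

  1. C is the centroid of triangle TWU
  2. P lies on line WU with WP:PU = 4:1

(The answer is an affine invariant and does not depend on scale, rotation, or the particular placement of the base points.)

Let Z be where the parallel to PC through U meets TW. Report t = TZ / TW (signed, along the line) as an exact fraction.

Work in coordinates with U = (0, 0), T = (1, 0), W = (0, 1).
1. C is the centroid of triangle TWU ⇒ C = (1/3, 1/3)
2. P lies on line WU with WP:PU = 4:1 ⇒ P = (0, 1/5)
through U parallel to PC: direction (1/3, 2/15); meets TW at Z = (5/7, 2/7)
Z = T + t·(W−T) with t = 2/7

t = 2/7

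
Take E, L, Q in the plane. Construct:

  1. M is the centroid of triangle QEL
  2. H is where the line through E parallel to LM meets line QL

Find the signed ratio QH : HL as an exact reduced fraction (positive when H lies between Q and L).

QH:HL = -2

Choose coordinates E = (0, 0), L = (1, 0), Q = (0, 1).
1. M is the centroid of triangle QEL ⇒ M = (1/3, 1/3)
2. H is where the line through E parallel to LM meets line QL ⇒ H = (2, -1)
H = Q + t·(L−Q) with t = 2, so QH:HL = t:(1−t) = 2:-1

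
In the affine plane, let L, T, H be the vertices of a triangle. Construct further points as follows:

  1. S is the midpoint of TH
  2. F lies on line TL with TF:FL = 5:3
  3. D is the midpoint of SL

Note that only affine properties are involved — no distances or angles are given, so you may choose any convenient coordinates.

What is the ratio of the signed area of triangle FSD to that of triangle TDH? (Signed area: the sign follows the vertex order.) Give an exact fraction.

[FSD]:[TDH] = -3/16

Choose coordinates L = (0, 0), T = (1, 0), H = (0, 1).
1. S is the midpoint of TH ⇒ S = (1/2, 1/2)
2. F lies on line TL with TF:FL = 5:3 ⇒ F = (3/8, 0)
3. D is the midpoint of SL ⇒ D = (1/4, 1/4)
2·[FSD] = 3/32, 2·[TDH] = -1/2
[FSD]:[TDH] = 3/32:-1/2 = -3/16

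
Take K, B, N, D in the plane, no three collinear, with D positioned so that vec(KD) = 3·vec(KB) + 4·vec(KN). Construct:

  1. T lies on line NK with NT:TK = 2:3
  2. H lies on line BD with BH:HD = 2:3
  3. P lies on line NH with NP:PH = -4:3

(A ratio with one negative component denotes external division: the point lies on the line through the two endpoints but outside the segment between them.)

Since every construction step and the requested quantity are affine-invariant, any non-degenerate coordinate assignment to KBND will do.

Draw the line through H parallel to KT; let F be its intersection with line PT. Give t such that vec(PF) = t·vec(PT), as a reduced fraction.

t = 3/4

Assign K = (0, 0), B = (1, 0), N = (0, 1), D = (3, 4) — the answer is frame-independent, so this choice is without loss of generality.
1. T lies on line NK with NT:TK = 2:3 ⇒ T = (0, 3/5)
2. H lies on line BD with BH:HD = 2:3 ⇒ H = (9/5, 8/5)
3. P lies on line NH with NP:PH = -4:3 ⇒ P = (36/5, 17/5)
through H parallel to KT: direction (0, 3/5); meets PT at F = (9/5, 13/10)
F = P + t·(T−P) with t = 3/4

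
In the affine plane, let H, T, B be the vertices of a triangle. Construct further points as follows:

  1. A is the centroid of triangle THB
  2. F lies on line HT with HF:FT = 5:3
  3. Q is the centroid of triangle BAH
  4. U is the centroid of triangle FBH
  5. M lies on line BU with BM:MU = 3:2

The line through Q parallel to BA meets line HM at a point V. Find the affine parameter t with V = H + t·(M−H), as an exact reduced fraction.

Choose coordinates H = (0, 0), T = (1, 0), B = (0, 1).
1. A is the centroid of triangle THB ⇒ A = (1/3, 1/3)
2. F lies on line HT with HF:FT = 5:3 ⇒ F = (5/8, 0)
3. Q is the centroid of triangle BAH ⇒ Q = (1/9, 4/9)
4. U is the centroid of triangle FBH ⇒ U = (5/24, 1/3)
5. M lies on line BU with BM:MU = 3:2 ⇒ M = (1/8, 3/5)
through Q parallel to BA: direction (1/3, -2/3); meets HM at V = (5/51, 8/17)
V = H + t·(M−H) with t = 40/51

t = 40/51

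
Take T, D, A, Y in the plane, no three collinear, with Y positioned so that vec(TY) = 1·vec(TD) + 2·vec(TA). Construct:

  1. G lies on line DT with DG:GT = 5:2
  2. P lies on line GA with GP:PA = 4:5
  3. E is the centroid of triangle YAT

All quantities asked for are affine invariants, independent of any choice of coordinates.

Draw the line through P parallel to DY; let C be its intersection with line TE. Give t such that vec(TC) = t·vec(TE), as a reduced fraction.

t = 10/21

Choose coordinates T = (0, 0), D = (1, 0), A = (0, 1), Y = (1, 2).
1. G lies on line DT with DG:GT = 5:2 ⇒ G = (2/7, 0)
2. P lies on line GA with GP:PA = 4:5 ⇒ P = (10/63, 4/9)
3. E is the centroid of triangle YAT ⇒ E = (1/3, 1)
through P parallel to DY: direction (0, 2); meets TE at C = (10/63, 10/21)
C = T + t·(E−T) with t = 10/21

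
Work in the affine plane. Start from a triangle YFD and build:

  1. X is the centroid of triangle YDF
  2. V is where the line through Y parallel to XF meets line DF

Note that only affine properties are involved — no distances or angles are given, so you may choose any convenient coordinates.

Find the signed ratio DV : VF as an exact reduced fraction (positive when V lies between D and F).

DV:VF = -2

Choose coordinates Y = (0, 0), F = (1, 0), D = (0, 1).
1. X is the centroid of triangle YDF ⇒ X = (1/3, 1/3)
2. V is where the line through Y parallel to XF meets line DF ⇒ V = (2, -1)
V = D + t·(F−D) with t = 2, so DV:VF = t:(1−t) = 2:-1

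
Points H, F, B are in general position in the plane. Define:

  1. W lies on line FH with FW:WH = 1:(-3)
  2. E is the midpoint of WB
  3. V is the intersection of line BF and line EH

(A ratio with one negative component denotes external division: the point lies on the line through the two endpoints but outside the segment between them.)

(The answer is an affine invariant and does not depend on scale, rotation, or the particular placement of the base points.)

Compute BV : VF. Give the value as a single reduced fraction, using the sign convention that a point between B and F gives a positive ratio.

BV:VF = 3/2

Choose coordinates H = (0, 0), F = (1, 0), B = (0, 1).
1. W lies on line FH with FW:WH = 1:(-3) ⇒ W = (3/2, 0)
2. E is the midpoint of WB ⇒ E = (3/4, 1/2)
3. V is the intersection of line BF and line EH ⇒ V = (3/5, 2/5)
V = B + t·(F−B) with t = 3/5, so BV:VF = t:(1−t) = 3/5:2/5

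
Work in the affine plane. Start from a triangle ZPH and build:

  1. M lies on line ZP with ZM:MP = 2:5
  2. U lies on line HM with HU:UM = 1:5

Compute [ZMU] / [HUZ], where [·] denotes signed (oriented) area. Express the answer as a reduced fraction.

[ZMU]:[HUZ] = -5

Choose coordinates Z = (0, 0), P = (1, 0), H = (0, 1).
1. M lies on line ZP with ZM:MP = 2:5 ⇒ M = (2/7, 0)
2. U lies on line HM with HU:UM = 1:5 ⇒ U = (1/21, 5/6)
2·[ZMU] = 5/21, 2·[HUZ] = -1/21
[ZMU]:[HUZ] = 5/21:-1/21 = -5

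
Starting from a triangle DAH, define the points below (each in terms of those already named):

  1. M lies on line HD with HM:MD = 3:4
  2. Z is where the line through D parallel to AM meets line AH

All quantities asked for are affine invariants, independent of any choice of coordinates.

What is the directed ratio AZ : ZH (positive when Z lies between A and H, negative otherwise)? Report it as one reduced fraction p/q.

Assign D = (0, 0), A = (1, 0), H = (0, 1) — the answer is frame-independent, so this choice is without loss of generality.
1. M lies on line HD with HM:MD = 3:4 ⇒ M = (0, 4/7)
2. Z is where the line through D parallel to AM meets line AH ⇒ Z = (7/3, -4/3)
Z = A + t·(H−A) with t = -4/3, so AZ:ZH = t:(1−t) = -4/3:7/3

AZ:ZH = -4/7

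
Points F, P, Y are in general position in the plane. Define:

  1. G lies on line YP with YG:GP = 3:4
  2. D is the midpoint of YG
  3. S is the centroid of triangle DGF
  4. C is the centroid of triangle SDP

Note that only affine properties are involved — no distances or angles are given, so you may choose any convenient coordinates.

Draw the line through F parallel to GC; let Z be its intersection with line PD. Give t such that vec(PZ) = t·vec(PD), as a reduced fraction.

t = 20/11

Choose coordinates F = (0, 0), P = (1, 0), Y = (0, 1).
1. G lies on line YP with YG:GP = 3:4 ⇒ G = (3/7, 4/7)
2. D is the midpoint of YG ⇒ D = (3/14, 11/14)
3. S is the centroid of triangle DGF ⇒ S = (3/14, 19/42)
4. C is the centroid of triangle SDP ⇒ C = (10/21, 26/63)
through F parallel to GC: direction (1/21, -10/63); meets PD at Z = (-3/7, 10/7)
Z = P + t·(D−P) with t = 20/11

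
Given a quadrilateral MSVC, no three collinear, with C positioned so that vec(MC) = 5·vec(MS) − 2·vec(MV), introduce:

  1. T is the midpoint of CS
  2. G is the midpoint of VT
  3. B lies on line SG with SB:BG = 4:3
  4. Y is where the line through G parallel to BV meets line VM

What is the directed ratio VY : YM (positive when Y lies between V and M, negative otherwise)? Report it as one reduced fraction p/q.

VY:YM = -1/7

Choose coordinates M = (0, 0), S = (1, 0), V = (0, 1), C = (5, -2).
1. T is the midpoint of CS ⇒ T = (3, -1)
2. G is the midpoint of VT ⇒ G = (3/2, 0)
3. B lies on line SG with SB:BG = 4:3 ⇒ B = (9/7, 0)
4. Y is where the line through G parallel to BV meets line VM ⇒ Y = (0, 7/6)
Y = V + t·(M−V) with t = -1/6, so VY:YM = t:(1−t) = -1/6:7/6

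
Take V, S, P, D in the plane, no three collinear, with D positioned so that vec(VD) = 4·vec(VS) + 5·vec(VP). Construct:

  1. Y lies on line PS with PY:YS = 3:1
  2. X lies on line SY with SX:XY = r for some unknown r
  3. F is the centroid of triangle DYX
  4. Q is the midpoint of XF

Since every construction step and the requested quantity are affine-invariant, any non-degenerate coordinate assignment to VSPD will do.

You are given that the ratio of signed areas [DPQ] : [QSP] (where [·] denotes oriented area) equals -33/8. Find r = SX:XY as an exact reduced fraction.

Set V = (0, 0), S = (1, 0), P = (0, 1), D = (4, 5); any affine frame gives the same invariant.
1. Y lies on line PS with PY:YS = 3:1 ⇒ Y = (3/4, 1/4)
2. With SX:XY = r, write λ = r/(r+1) so X = S + λ·(Y−S); X is affine-linear in λ
3. F is the centroid of triangle DYX ⇒ F is an affine combination of earlier points and hence also affine-linear in λ
4. Q is the midpoint of XF ⇒ Q is an affine combination of earlier points and hence also affine-linear in λ
Every point depending on X is an affine combination of X and λ-independent points, so each such coordinate is linear in λ; the λ² term in each signed area is a multiple of (Y−S)×(Y−S) = 0, so 2·[DPQ] and 2·[QSP] are each linear in λ. Evaluating at λ=0 and λ=1:
  2·[DPQ] = -4/3·λ + 19/3,   2·[QSP] = -4/3
So [DPQ]:[QSP] = (-4/3·λ + 19/3) / (-4/3). Setting this equal to -33/8:
  -4/3·λ + 19/3 = -33/8·(-4/3)  ⇒  λ = 5/8
Then r = λ/(1−λ) = (5/8)/(3/8) = 5/3. Check: with r = 5/3, X = (27/32, 5/32) and [DPQ]:[QSP] = -33/8 as required.

r = 5/3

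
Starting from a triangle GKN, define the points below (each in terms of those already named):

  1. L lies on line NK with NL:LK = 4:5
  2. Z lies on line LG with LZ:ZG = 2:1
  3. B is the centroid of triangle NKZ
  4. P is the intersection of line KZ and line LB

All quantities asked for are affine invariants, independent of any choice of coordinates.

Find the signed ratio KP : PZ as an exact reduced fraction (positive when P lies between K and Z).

KP:PZ = 5

Set G = (0, 0), K = (1, 0), N = (0, 1); any affine frame gives the same invariant.
1. L lies on line NK with NL:LK = 4:5 ⇒ L = (4/9, 5/9)
2. Z lies on line LG with LZ:ZG = 2:1 ⇒ Z = (4/27, 5/27)
3. B is the centroid of triangle NKZ ⇒ B = (31/81, 32/81)
4. P is the intersection of line KZ and line LB ⇒ P = (47/162, 25/162)
P = K + t·(Z−K) with t = 5/6, so KP:PZ = t:(1−t) = 5/6:1/6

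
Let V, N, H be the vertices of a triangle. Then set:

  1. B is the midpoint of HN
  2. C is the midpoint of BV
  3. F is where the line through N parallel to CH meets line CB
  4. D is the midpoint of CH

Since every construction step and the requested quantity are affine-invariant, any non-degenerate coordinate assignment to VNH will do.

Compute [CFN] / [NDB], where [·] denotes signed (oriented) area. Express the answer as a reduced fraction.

Work in coordinates with V = (0, 0), N = (1, 0), H = (0, 1).
1. B is the midpoint of HN ⇒ B = (1/2, 1/2)
2. C is the midpoint of BV ⇒ C = (1/4, 1/4)
3. F is where the line through N parallel to CH meets line CB ⇒ F = (3/4, 3/4)
4. D is the midpoint of CH ⇒ D = (1/8, 5/8)
2·[CFN] = -1/2, 2·[NDB] = -1/8
[CFN]:[NDB] = -1/2:-1/8 = 4

[CFN]:[NDB] = 4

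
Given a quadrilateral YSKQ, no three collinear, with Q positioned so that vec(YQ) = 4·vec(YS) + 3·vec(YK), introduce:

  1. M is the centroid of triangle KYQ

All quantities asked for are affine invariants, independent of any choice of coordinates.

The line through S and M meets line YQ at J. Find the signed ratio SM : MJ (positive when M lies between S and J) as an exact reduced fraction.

SM:MJ = -13/4

Set Y = (0, 0), S = (1, 0), K = (0, 1), Q = (4, 3); any affine frame gives the same invariant.
1. M is the centroid of triangle KYQ ⇒ M = (4/3, 4/3)
line SM meets YQ at J = (16/13, 12/13)
M = S + t·(J−S) with t = 13/9, so SM:MJ = 13/9:-4/9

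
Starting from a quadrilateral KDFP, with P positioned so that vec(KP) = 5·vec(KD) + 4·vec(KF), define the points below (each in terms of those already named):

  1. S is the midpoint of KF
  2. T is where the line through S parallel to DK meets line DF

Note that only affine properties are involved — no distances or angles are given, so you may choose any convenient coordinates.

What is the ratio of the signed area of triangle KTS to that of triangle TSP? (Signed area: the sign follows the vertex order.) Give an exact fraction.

[KTS]:[TSP] = -1/7

Work in coordinates with K = (0, 0), D = (1, 0), F = (0, 1), P = (5, 4).
1. S is the midpoint of KF ⇒ S = (0, 1/2)
2. T is where the line through S parallel to DK meets line DF ⇒ T = (1/2, 1/2)
2·[KTS] = 1/4, 2·[TSP] = -7/4
[KTS]:[TSP] = 1/4:-7/4 = -1/7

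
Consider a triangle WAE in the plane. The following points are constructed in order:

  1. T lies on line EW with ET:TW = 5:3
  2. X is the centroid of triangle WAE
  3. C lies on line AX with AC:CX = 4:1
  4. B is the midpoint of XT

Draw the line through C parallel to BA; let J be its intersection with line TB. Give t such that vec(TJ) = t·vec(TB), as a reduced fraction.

t = 9/5

Work in coordinates with W = (0, 0), A = (1, 0), E = (0, 1).
1. T lies on line EW with ET:TW = 5:3 ⇒ T = (0, 3/8)
2. X is the centroid of triangle WAE ⇒ X = (1/3, 1/3)
3. C lies on line AX with AC:CX = 4:1 ⇒ C = (7/15, 4/15)
4. B is the midpoint of XT ⇒ B = (1/6, 17/48)
through C parallel to BA: direction (5/6, -17/48); meets TB at J = (3/10, 27/80)
J = T + t·(B−T) with t = 9/5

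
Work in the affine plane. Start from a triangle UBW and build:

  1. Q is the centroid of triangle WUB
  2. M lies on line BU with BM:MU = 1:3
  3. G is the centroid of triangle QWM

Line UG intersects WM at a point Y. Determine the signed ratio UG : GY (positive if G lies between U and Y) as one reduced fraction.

UG:GY = 25/2

Set U = (0, 0), B = (1, 0), W = (0, 1); any affine frame gives the same invariant.
1. Q is the centroid of triangle WUB ⇒ Q = (1/3, 1/3)
2. M lies on line BU with BM:MU = 1:3 ⇒ M = (3/4, 0)
3. G is the centroid of triangle QWM ⇒ G = (13/36, 4/9)
line UG meets WM at Y = (39/100, 12/25)
G = U + t·(Y−U) with t = 25/27, so UG:GY = 25/27:2/27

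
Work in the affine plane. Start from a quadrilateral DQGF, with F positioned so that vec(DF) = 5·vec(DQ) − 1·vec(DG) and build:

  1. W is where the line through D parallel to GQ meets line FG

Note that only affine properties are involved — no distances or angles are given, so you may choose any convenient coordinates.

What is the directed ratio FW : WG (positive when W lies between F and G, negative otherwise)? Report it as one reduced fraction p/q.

FW:WG = -4

Choose coordinates D = (0, 0), Q = (1, 0), G = (0, 1), F = (5, -1).
1. W is where the line through D parallel to GQ meets line FG ⇒ W = (-5/3, 5/3)
W = F + t·(G−F) with t = 4/3, so FW:WG = t:(1−t) = 4/3:-1/3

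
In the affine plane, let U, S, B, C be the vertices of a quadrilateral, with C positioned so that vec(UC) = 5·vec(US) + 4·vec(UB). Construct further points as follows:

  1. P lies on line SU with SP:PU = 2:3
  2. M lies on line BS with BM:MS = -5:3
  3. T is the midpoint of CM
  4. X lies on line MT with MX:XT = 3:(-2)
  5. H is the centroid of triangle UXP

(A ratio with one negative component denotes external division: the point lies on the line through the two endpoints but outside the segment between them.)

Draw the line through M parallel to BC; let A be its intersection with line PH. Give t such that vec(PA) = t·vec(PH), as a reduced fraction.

Choose coordinates U = (0, 0), S = (1, 0), B = (0, 1), C = (5, 4).
1. P lies on line SU with SP:PU = 2:3 ⇒ P = (3/5, 0)
2. M lies on line BS with BM:MS = -5:3 ⇒ M = (5/2, -3/2)
3. T is the midpoint of CM ⇒ T = (15/4, 5/4)
4. X lies on line MT with MX:XT = 3:(-2) ⇒ X = (25/4, 27/4)
5. H is the centroid of triangle UXP ⇒ H = (137/60, 9/4)
through M parallel to BC: direction (5, 3); meets PH at A = (-185/62, -297/62)
A = P + t·(H−P) with t = -66/31

t = -66/31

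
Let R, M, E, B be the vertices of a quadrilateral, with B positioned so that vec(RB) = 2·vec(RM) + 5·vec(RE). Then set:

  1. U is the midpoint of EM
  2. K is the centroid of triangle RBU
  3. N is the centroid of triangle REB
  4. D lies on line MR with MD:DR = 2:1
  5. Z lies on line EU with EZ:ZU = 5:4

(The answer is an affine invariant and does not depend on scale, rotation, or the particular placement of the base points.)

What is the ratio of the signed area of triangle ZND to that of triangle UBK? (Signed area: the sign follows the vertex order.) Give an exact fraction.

Assign R = (0, 0), M = (1, 0), E = (0, 1), B = (2, 5) — the answer is frame-independent, so this choice is without loss of generality.
1. U is the midpoint of EM ⇒ U = (1/2, 1/2)
2. K is the centroid of triangle RBU ⇒ K = (5/6, 11/6)
3. N is the centroid of triangle REB ⇒ N = (2/3, 2)
4. D lies on line MR with MD:DR = 2:1 ⇒ D = (1/3, 0)
5. Z lies on line EU with EZ:ZU = 5:4 ⇒ Z = (5/18, 13/18)
2·[ZND] = -19/54, 2·[UBK] = 1/2
[ZND]:[UBK] = -19/54:1/2 = -19/27

[ZND]:[UBK] = -19/27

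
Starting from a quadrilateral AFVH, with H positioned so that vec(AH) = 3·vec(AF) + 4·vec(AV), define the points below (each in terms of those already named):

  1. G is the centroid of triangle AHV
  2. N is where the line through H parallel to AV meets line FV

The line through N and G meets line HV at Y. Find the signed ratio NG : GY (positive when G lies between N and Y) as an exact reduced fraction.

Set A = (0, 0), F = (1, 0), V = (0, 1), H = (3, 4); any affine frame gives the same invariant.
1. G is the centroid of triangle AHV ⇒ G = (1, 5/3)
2. N is where the line through H parallel to AV meets line FV ⇒ N = (3, -2)
line NG meets HV at Y = (15/17, 32/17)
G = N + t·(Y−N) with t = 17/18, so NG:GY = 17/18:1/18

NG:GY = 17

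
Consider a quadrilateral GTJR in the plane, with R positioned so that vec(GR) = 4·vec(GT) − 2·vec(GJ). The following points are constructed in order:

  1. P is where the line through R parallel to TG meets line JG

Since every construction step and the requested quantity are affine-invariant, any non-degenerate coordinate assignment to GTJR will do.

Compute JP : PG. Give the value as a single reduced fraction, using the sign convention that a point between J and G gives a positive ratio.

JP:PG = -3/2

Choose coordinates G = (0, 0), T = (1, 0), J = (0, 1), R = (4, -2).
1. P is where the line through R parallel to TG meets line JG ⇒ P = (0, -2)
P = J + t·(G−J) with t = 3, so JP:PG = t:(1−t) = 3:-2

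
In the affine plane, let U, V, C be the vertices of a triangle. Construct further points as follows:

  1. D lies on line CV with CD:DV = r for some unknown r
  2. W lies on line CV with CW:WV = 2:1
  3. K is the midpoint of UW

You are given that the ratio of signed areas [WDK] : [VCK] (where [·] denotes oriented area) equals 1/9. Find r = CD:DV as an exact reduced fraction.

r = 5/4

Work in coordinates with U = (0, 0), V = (1, 0), C = (0, 1).
1. With CD:DV = r, write λ = r/(r+1) so D = C + λ·(V−C); D is affine-linear in λ
2. W lies on line CV with CW:WV = 2:1 ⇒ W = (2/3, 1/3)
3. K is the midpoint of UW ⇒ K = (1/3, 1/6)
Every point depending on D is an affine combination of D and λ-independent points, so each such coordinate is linear in λ; the λ² term in each signed area is a multiple of (V−C)×(V−C) = 0, so 2·[WDK] and 2·[VCK] are each linear in λ. Evaluating at λ=0 and λ=1:
  2·[WDK] = -1/2·λ + 1/3,   2·[VCK] = 1/2
So [WDK]:[VCK] = (-1/2·λ + 1/3) / (1/2). Setting this equal to 1/9:
  -1/2·λ + 1/3 = 1/9·(1/2)  ⇒  λ = 5/9
Then r = λ/(1−λ) = (5/9)/(4/9) = 5/4. Check: with r = 5/4, D = (5/9, 4/9) and [WDK]:[VCK] = 1/9 as required.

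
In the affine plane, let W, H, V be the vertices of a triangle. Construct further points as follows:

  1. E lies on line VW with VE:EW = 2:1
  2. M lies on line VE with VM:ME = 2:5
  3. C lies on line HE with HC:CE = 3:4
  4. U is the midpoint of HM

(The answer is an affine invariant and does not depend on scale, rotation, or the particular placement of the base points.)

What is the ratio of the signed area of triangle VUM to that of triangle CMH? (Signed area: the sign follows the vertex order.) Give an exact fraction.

[VUM]:[CMH] = 7/15

Choose coordinates W = (0, 0), H = (1, 0), V = (0, 1).
1. E lies on line VW with VE:EW = 2:1 ⇒ E = (0, 1/3)
2. M lies on line VE with VM:ME = 2:5 ⇒ M = (0, 17/21)
3. C lies on line HE with HC:CE = 3:4 ⇒ C = (4/7, 1/7)
4. U is the midpoint of HM ⇒ U = (1/2, 17/42)
2·[VUM] = -2/21, 2·[CMH] = -10/49
[VUM]:[CMH] = -2/21:-10/49 = 7/15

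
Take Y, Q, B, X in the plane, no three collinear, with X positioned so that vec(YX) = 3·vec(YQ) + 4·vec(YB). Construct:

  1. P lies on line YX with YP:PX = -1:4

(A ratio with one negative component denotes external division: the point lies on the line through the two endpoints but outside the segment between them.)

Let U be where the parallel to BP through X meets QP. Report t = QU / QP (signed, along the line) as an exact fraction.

t = -1/5

Set Y = (0, 0), Q = (1, 0), B = (0, 1), X = (3, 4); any affine frame gives the same invariant.
1. P lies on line YX with YP:PX = -1:4 ⇒ P = (-1, -4/3)
through X parallel to BP: direction (-1, -7/3); meets QP at U = (7/5, 4/15)
U = Q + t·(P−Q) with t = -1/5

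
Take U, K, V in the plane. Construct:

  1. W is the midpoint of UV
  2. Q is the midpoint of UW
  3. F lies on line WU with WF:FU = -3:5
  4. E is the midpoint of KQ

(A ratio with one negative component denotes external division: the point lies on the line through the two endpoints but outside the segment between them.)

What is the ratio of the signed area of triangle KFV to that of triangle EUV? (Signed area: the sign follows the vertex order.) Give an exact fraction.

[KFV]:[EUV] = -1/2

Assign U = (0, 0), K = (1, 0), V = (0, 1) — the answer is frame-independent, so this choice is without loss of generality.
1. W is the midpoint of UV ⇒ W = (0, 1/2)
2. Q is the midpoint of UW ⇒ Q = (0, 1/4)
3. F lies on line WU with WF:FU = -3:5 ⇒ F = (0, 5/4)
4. E is the midpoint of KQ ⇒ E = (1/2, 1/8)
2·[KFV] = 1/4, 2·[EUV] = -1/2
[KFV]:[EUV] = 1/4:-1/2 = -1/2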